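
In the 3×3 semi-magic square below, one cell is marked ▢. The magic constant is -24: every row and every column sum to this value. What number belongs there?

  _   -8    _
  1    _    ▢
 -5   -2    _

Row 3: -5 + (-2) + ? = -24, so (3,3) = -17.
Column 1: 1 + (-5) + ? = -24, so (1,1) = -20.
Column 2 must total -24; the given cells sum to -10, so (2,2) = -14.
Row 1: -20 + (-8) + ? = -24, so (1,3) = 4.
Row 2 needs -24; the known cells sum to -13, so (2,3) = -11.

-11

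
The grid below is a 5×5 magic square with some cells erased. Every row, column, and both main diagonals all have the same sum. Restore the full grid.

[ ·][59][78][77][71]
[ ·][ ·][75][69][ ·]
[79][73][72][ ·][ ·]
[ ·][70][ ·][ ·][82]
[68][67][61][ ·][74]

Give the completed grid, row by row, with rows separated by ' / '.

Anti-diagonal is already complete: 71 + 69 + 72 + 70 + 68 = 350, so that is the magic constant.
Row 1 needs 350; the known cells sum to 285, so (1,1) = 65.
Row 5 needs 350; the known cells sum to 270, so (5,4) = 80.
Column 2 must total 350; the given cells sum to 269, so (2,2) = 81.
Using column 3: 78 + 75 + 72 + 61 + ? → (4,3) = 350 − 286 = 64.
The remaining cell in main diagonal is (4,4) = 350 − 292 = 58.
From row 4, 350 − (70 + 64 + 58 + 82) gives (4,1) = 76.
Column 1 needs 350; the known cells sum to 288, so (2,1) = 62.
The remaining cell in column 4 is (3,4) = 350 − 284 = 66.
Row 2: 62 + 81 + 75 + 69 + ? = 350, so (2,5) = 63.
Row 3: 79 + 73 + 72 + 66 + ? = 350, so (3,5) = 60.

65 59 78 77 71 / 62 81 75 69 63 / 79 73 72 66 60 / 76 70 64 58 82 / 68 67 61 80 74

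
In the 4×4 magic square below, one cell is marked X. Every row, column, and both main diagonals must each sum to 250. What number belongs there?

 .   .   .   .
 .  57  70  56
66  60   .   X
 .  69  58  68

From row 2, 250 − (57 + 70 + 56) gives (2,1) = 67.
From row 4, 250 − (69 + 58 + 68) gives (4,1) = 55.
Column 1: 67 + 66 + 55 + ? = 250, so (1,1) = 62.
Column 2 must total 250; the given cells sum to 186, so (1,2) = 64.
From main diagonal, 250 − (62 + 57 + 68) gives (3,3) = 63.
The remaining cell in anti-diagonal is (1,4) = 250 − 185 = 65.
From row 1, 250 − (62 + 64 + 65) gives (1,3) = 59.
Row 3 must total 250; the given cells sum to 189, so (3,4) = 61.

61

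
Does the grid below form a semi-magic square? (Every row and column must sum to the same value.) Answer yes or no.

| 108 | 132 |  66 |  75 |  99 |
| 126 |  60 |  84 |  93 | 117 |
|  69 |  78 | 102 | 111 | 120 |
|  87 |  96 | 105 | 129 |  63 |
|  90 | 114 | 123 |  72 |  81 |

Row 1: 108 + 132 + 66 + 75 + 99 = 480.
Row 2: 126 + 60 + 84 + 93 + 117 = 480.
Row 3: 69 + 78 + 102 + 111 + 120 = 480.
Row 4: 87 + 96 + 105 + 129 + 63 = 480.
Row 5: 90 + 114 + 123 + 72 + 81 = 480.
Column 1: 108 + 126 + 69 + 87 + 90 = 480.
Column 2: 132 + 60 + 78 + 96 + 114 = 480.
Column 3: 66 + 84 + 102 + 105 + 123 = 480.
Column 4: 75 + 93 + 111 + 129 + 72 = 480.
Column 5: 99 + 117 + 120 + 63 + 81 = 480.
All lines sum to 480.

Yes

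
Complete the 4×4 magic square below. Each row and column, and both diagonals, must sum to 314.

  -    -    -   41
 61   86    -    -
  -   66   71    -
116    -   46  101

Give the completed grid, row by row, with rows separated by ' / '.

Row 4 must total 314; the given cells sum to 263, so (4,2) = 51.
From column 2, 314 − (86 + 66 + 51) gives (1,2) = 111.
The remaining cell in main diagonal is (1,1) = 314 − 258 = 56.
Using anti-diagonal: 41 + 66 + 116 + ? → (2,3) = 314 − 223 = 91.
From row 1, 314 − (56 + 111 + 41) gives (1,3) = 106.
Row 2 needs 314; the known cells sum to 238, so (2,4) = 76.
The remaining cell in column 1 is (3,1) = 314 − 233 = 81.
Column 4: 41 + 76 + 101 + ? = 314, so (3,4) = 96.

56 111 106 41 / 61 86 91 76 / 81 66 71 96 / 116 51 46 101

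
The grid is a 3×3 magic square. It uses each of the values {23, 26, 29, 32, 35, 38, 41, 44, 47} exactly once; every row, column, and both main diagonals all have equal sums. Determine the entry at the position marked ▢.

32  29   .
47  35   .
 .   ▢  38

The 9 entries sum to 315, so each line sums to 315/3 = 105.
From row 1, 105 − (32 + 29) gives (1,3) = 44.
The remaining cell in row 2 is (2,3) = 105 − 82 = 23.
Column 1 needs 105; the known cells sum to 79, so (3,1) = 26.
Column 2: 29 + 35 + ? = 105, so (3,2) = 41.

41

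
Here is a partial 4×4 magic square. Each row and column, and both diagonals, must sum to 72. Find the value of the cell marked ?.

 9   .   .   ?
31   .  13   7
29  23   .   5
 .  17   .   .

33

Using row 2: 31 + 13 + 7 + ? → (2,2) = 72 − 51 = 21.
Row 3: 29 + 23 + 5 + ? = 72, so (3,3) = 15.
The remaining cell in column 1 is (4,1) = 72 − 69 = 3.
Using column 2: 21 + 23 + 17 + ? → (1,2) = 72 − 61 = 11.
Main diagonal must total 72; the given cells sum to 45, so (4,4) = 27.
From anti-diagonal, 72 − (13 + 23 + 3) gives (1,4) = 33.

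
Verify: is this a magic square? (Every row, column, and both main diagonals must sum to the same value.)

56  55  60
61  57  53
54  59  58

Yes

Row 1: 56 + 55 + 60 = 171.
Row 2: 61 + 57 + 53 = 171.
Row 3: 54 + 59 + 58 = 171.
Column 1: 56 + 61 + 54 = 171.
Column 2: 55 + 57 + 59 = 171.
Column 3: 60 + 53 + 58 = 171.
Main diagonal: 56 + 57 + 58 = 171.
Anti-diagonal: 60 + 57 + 54 = 171.
All lines sum to 171.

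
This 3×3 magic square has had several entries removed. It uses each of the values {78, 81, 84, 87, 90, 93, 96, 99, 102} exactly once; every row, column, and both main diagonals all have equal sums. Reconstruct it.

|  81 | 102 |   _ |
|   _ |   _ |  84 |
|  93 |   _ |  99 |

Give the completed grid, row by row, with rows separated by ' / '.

The 9 entries sum to 810, so each line sums to 810/3 = 270.
Row 1 must total 270; the given cells sum to 183, so (1,3) = 87.
From row 3, 270 − (93 + 99) gives (3,2) = 78.
From column 1, 270 − (81 + 93) gives (2,1) = 96.
Using column 2: 102 + 78 + ? → (2,2) = 270 − 180 = 90.

81 102 87 / 96 90 84 / 93 78 99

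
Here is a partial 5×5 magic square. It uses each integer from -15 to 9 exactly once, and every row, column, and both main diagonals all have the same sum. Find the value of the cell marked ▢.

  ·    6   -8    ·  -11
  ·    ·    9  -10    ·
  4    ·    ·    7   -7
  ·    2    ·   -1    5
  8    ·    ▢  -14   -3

The entries are -15 through 9, which sum to -75, so each line sums to -75/5 = -15.
Column 4 must total -15; the given cells sum to -18, so (1,4) = 3.
Column 5 needs -15; the known cells sum to -16, so (2,5) = 1.
Anti-diagonal must total -15; the given cells sum to -11, so (3,3) = -4.
From row 1, -15 − (6 + (-8) + 3 + (-11)) gives (1,1) = -5.
Row 3 needs -15; the known cells sum to 0, so (3,2) = -15.
From main diagonal, -15 − (-5 + (-4) + (-1) + (-3)) gives (2,2) = -2.
The remaining cell in row 2 is (2,1) = -15 − (-2) = -13.
From column 1, -15 − (-5 + (-13) + 4 + 8) gives (4,1) = -9.
Column 2 needs -15; the known cells sum to -9, so (5,2) = -6.
Row 4 must total -15; the given cells sum to -3, so (4,3) = -12.
From row 5, -15 − (8 + (-6) + (-14) + (-3)) gives (5,3) = 0.

0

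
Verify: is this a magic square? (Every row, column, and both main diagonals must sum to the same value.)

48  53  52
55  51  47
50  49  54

Row 1: 48 + 53 + 52 = 153.
Row 2: 55 + 51 + 47 = 153.
Row 3: 50 + 49 + 54 = 153.
Column 1: 48 + 55 + 50 = 153.
Column 2: 53 + 51 + 49 = 153.
Column 3: 52 + 47 + 54 = 153.
Main diagonal: 48 + 51 + 54 = 153.
Anti-diagonal: 52 + 51 + 50 = 153.
All lines sum to 153.

Yes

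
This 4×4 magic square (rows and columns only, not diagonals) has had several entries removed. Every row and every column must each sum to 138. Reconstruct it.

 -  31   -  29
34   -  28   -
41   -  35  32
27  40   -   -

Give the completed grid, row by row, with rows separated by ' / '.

36 31 42 29 / 34 37 28 39 / 41 30 35 32 / 27 40 33 38

Row 3: 41 + 35 + 32 + ? = 138, so (3,2) = 30.
Column 1 needs 138; the known cells sum to 102, so (1,1) = 36.
Column 2 needs 138; the known cells sum to 101, so (2,2) = 37.
Row 1 needs 138; the known cells sum to 96, so (1,3) = 42.
The remaining cell in row 2 is (2,4) = 138 − 99 = 39.
From column 3, 138 − (42 + 28 + 35) gives (4,3) = 33.
Column 4 must total 138; the given cells sum to 100, so (4,4) = 38.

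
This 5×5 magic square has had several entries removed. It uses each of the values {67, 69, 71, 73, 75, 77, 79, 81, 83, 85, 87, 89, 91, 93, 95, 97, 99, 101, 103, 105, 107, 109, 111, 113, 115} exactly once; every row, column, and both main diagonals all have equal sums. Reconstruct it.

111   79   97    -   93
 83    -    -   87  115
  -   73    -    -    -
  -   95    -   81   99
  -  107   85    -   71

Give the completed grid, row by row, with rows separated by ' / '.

The 25 entries sum to 2275, so each line sums to 2275/5 = 455.
Row 1 must total 455; the given cells sum to 380, so (1,4) = 75.
Column 2 must total 455; the given cells sum to 354, so (2,2) = 101.
The remaining cell in column 5 is (3,5) = 455 − 378 = 77.
Using main diagonal: 111 + 101 + 81 + 71 + ? → (3,3) = 455 − 364 = 91.
Anti-diagonal needs 455; the known cells sum to 366, so (5,1) = 89.
Row 2: 83 + 101 + 87 + 115 + ? = 455, so (2,3) = 69.
Row 5: 89 + 107 + 85 + 71 + ? = 455, so (5,4) = 103.
Column 3: 97 + 69 + 91 + 85 + ? = 455, so (4,3) = 113.
Using column 4: 75 + 87 + 81 + 103 + ? → (3,4) = 455 − 346 = 109.
Row 3 must total 455; the given cells sum to 350, so (3,1) = 105.
The remaining cell in row 4 is (4,1) = 455 − 388 = 67.

111 79 97 75 93 / 83 101 69 87 115 / 105 73 91 109 77 / 67 95 113 81 99 / 89 107 85 103 71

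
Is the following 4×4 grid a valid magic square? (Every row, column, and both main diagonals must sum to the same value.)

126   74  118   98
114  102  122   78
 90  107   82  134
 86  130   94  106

No — column 1 sums to 416 but column 2 sums to 413.

Row 1: 126 + 74 + 118 + 98 = 416.
Row 2: 114 + 102 + 122 + 78 = 416.
Row 3: 90 + 107 + 82 + 134 = 413.
Row 4: 86 + 130 + 94 + 106 = 416.
Column 1: 126 + 114 + 90 + 86 = 416.
Column 2: 74 + 102 + 107 + 130 = 413.
Column 3: 118 + 122 + 82 + 94 = 416.
Column 4: 98 + 78 + 134 + 106 = 416.
Main diagonal: 126 + 102 + 82 + 106 = 416.
Anti-diagonal: 98 + 122 + 107 + 86 = 413.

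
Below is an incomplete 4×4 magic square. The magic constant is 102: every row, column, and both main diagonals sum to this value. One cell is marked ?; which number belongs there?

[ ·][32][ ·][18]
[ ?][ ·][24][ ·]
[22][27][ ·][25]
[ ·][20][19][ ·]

Row 3 needs 102; the known cells sum to 74, so (3,3) = 28.
From column 2, 102 − (32 + 27 + 20) gives (2,2) = 23.
Column 3 needs 102; the known cells sum to 71, so (1,3) = 31.
The remaining cell in anti-diagonal is (4,1) = 102 − 69 = 33.
From row 1, 102 − (32 + 31 + 18) gives (1,1) = 21.
The remaining cell in row 4 is (4,4) = 102 − 72 = 30.
Column 1 needs 102; the known cells sum to 76, so (2,1) = 26.

26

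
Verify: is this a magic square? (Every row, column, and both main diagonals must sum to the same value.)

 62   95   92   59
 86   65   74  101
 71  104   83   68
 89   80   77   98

No — row 2 sums to 326 but row 4 sums to 344.

Row 1: 62 + 95 + 92 + 59 = 308.
Row 2: 86 + 65 + 74 + 101 = 326.
Row 3: 71 + 104 + 83 + 68 = 326.
Row 4: 89 + 80 + 77 + 98 = 344.
Column 1: 62 + 86 + 71 + 89 = 308.
Column 2: 95 + 65 + 104 + 80 = 344.
Column 3: 92 + 74 + 83 + 77 = 326.
Column 4: 59 + 101 + 68 + 98 = 326.
Main diagonal: 62 + 65 + 83 + 98 = 308.
Anti-diagonal: 59 + 74 + 104 + 89 = 326.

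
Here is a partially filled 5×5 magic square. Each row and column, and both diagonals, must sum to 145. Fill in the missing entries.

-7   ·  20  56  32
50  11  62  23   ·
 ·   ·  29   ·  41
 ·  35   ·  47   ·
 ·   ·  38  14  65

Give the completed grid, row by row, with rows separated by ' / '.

-7 44 20 56 32 / 50 11 62 23 -1 / 17 53 29 5 41 / 59 35 -4 47 8 / 26 2 38 14 65

Using row 1: -7 + 20 + 56 + 32 + ? → (1,2) = 145 − 101 = 44.
Row 2: 50 + 11 + 62 + 23 + ? = 145, so (2,5) = -1.
Column 3 needs 145; the known cells sum to 149, so (4,3) = -4.
Column 4 must total 145; the given cells sum to 140, so (3,4) = 5.
Column 5 needs 145; the known cells sum to 137, so (4,5) = 8.
From anti-diagonal, 145 − (32 + 23 + 29 + 35) gives (5,1) = 26.
Using row 4: 35 + (-4) + 47 + 8 + ? → (4,1) = 145 − 86 = 59.
Row 5 needs 145; the known cells sum to 143, so (5,2) = 2.
Column 1 needs 145; the known cells sum to 128, so (3,1) = 17.
Using column 2: 44 + 11 + 35 + 2 + ? → (3,2) = 145 − 92 = 53.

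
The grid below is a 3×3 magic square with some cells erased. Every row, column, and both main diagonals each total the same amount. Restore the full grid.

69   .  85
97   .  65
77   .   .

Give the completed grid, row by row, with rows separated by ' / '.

Column 1 is already complete: 69 + 97 + 77 = 243, so that is the magic constant.
Row 1 must total 243; the given cells sum to 154, so (1,2) = 89.
Using row 2: 97 + 65 + ? → (2,2) = 243 − 162 = 81.
Column 2 needs 243; the known cells sum to 170, so (3,2) = 73.
Column 3 needs 243; the known cells sum to 150, so (3,3) = 93.

69 89 85 / 97 81 65 / 77 73 93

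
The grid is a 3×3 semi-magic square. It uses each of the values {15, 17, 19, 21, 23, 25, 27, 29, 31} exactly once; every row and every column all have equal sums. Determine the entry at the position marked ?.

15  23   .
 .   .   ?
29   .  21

The 9 entries sum to 207, so each line sums to 207/3 = 69.
The remaining cell in row 1 is (1,3) = 69 − 38 = 31.
Row 3: 29 + 21 + ? = 69, so (3,2) = 19.
From column 1, 69 − (15 + 29) gives (2,1) = 25.
From column 2, 69 − (23 + 19) gives (2,2) = 27.
Column 3: 31 + 21 + ? = 69, so (2,3) = 17.

17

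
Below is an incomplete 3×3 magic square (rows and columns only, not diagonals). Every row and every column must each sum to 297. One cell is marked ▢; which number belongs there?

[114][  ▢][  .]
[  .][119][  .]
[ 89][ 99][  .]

Row 3 must total 297; the given cells sum to 188, so (3,3) = 109.
Column 1 needs 297; the known cells sum to 203, so (2,1) = 94.
Using column 2: 119 + 99 + ? → (1,2) = 297 − 218 = 79.

79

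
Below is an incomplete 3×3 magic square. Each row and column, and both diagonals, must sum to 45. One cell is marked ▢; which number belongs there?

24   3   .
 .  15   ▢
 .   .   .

From row 1, 45 − (24 + 3) gives (1,3) = 18.
The remaining cell in column 2 is (3,2) = 45 − 18 = 27.
The remaining cell in main diagonal is (3,3) = 45 − 39 = 6.
Anti-diagonal: 18 + 15 + ? = 45, so (3,1) = 12.
Column 1: 24 + 12 + ? = 45, so (2,1) = 9.
The remaining cell in column 3 is (2,3) = 45 − 24 = 21.

21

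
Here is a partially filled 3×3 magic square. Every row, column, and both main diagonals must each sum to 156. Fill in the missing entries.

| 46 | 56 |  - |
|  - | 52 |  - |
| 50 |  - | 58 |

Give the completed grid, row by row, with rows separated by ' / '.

46 56 54 / 60 52 44 / 50 48 58

Using row 1: 46 + 56 + ? → (1,3) = 156 − 102 = 54.
Using row 3: 50 + 58 + ? → (3,2) = 156 − 108 = 48.
Column 1: 46 + 50 + ? = 156, so (2,1) = 60.
From column 3, 156 − (54 + 58) gives (2,3) = 44.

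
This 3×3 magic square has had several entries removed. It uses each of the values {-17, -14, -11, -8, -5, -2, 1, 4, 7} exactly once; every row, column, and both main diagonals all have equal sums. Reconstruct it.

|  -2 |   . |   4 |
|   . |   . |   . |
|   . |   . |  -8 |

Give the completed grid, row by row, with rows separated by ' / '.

The 9 entries sum to -45, so each line sums to -45/3 = -15.
From row 1, -15 − (-2 + 4) gives (1,2) = -17.
Using column 3: 4 + (-8) + ? → (2,3) = -15 − (-4) = -11.
The remaining cell in main diagonal is (2,2) = -15 − (-10) = -5.
Anti-diagonal must total -15; the given cells sum to -1, so (3,1) = -14.
Row 2 must total -15; the given cells sum to -16, so (2,1) = 1.
Using row 3: -14 + (-8) + ? → (3,2) = -15 − (-22) = 7.

-2 -17 4 / 1 -5 -11 / -14 7 -8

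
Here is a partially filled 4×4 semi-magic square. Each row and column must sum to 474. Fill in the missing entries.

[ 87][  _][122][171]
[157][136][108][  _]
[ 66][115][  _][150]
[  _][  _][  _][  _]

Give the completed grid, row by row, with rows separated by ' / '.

87 94 122 171 / 157 136 108 73 / 66 115 143 150 / 164 129 101 80

Row 1 needs 474; the known cells sum to 380, so (1,2) = 94.
From row 2, 474 − (157 + 136 + 108) gives (2,4) = 73.
Row 3: 66 + 115 + 150 + ? = 474, so (3,3) = 143.
From column 1, 474 − (87 + 157 + 66) gives (4,1) = 164.
Column 2: 94 + 136 + 115 + ? = 474, so (4,2) = 129.
Column 3 needs 474; the known cells sum to 373, so (4,3) = 101.
Column 4 must total 474; the given cells sum to 394, so (4,4) = 80.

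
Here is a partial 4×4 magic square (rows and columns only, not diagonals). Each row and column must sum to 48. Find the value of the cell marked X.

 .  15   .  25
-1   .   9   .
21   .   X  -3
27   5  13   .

19

Using row 4: 27 + 5 + 13 + ? → (4,4) = 48 − 45 = 3.
Column 1: -1 + 21 + 27 + ? = 48, so (1,1) = 1.
Column 4 needs 48; the known cells sum to 25, so (2,4) = 23.
Row 1 must total 48; the given cells sum to 41, so (1,3) = 7.
Using row 2: -1 + 9 + 23 + ? → (2,2) = 48 − 31 = 17.
The remaining cell in column 2 is (3,2) = 48 − 37 = 11.
Column 3: 7 + 9 + 13 + ? = 48, so (3,3) = 19.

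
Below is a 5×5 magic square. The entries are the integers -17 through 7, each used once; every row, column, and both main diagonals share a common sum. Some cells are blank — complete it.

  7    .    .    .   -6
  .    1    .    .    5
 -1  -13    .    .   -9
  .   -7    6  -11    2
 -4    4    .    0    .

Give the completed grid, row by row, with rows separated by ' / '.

7 -10 -2 -14 -6 / -12 1 -16 -3 5 / -1 -13 -5 3 -9 / -15 -7 6 -11 2 / -4 4 -8 0 -17

The entries are -17 through 7, which sum to -125, so each line sums to -125/5 = -25.
Using row 4: -7 + 6 + (-11) + 2 + ? → (4,1) = -25 − (-10) = -15.
Using column 1: 7 + (-1) + (-15) + (-4) + ? → (2,1) = -25 − (-13) = -12.
Using column 2: 1 + (-13) + (-7) + 4 + ? → (1,2) = -25 − (-15) = -10.
The remaining cell in column 5 is (5,5) = -25 − (-8) = -17.
Using main diagonal: 7 + 1 + (-11) + (-17) + ? → (3,3) = -25 − (-20) = -5.
From anti-diagonal, -25 − (-6 + (-5) + (-7) + (-4)) gives (2,4) = -3.
Row 2 needs -25; the known cells sum to -9, so (2,3) = -16.
From row 3, -25 − (-1 + (-13) + (-5) + (-9)) gives (3,4) = 3.
From row 5, -25 − (-4 + 4 + 0 + (-17)) gives (5,3) = -8.
The remaining cell in column 3 is (1,3) = -25 − (-23) = -2.
Column 4: -3 + 3 + (-11) + 0 + ? = -25, so (1,4) = -14.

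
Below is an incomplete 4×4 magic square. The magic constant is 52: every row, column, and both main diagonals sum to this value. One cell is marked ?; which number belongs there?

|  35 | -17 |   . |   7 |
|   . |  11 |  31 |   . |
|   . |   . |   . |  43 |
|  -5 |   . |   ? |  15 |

3

Row 1 needs 52; the known cells sum to 25, so (1,3) = 27.
Using column 4: 7 + 43 + 15 + ? → (2,4) = 52 − 65 = -13.
Main diagonal must total 52; the given cells sum to 61, so (3,3) = -9.
Anti-diagonal: 7 + 31 + (-5) + ? = 52, so (3,2) = 19.
Using row 2: 11 + 31 + (-13) + ? → (2,1) = 52 − 29 = 23.
Row 3: 19 + (-9) + 43 + ? = 52, so (3,1) = -1.
Column 2 must total 52; the given cells sum to 13, so (4,2) = 39.
Column 3 must total 52; the given cells sum to 49, so (4,3) = 3.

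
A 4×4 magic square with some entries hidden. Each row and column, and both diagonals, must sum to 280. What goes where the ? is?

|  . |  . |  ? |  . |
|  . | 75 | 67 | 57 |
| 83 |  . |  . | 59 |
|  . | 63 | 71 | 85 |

77

From row 2, 280 − (75 + 67 + 57) gives (2,1) = 81.
Row 4 must total 280; the given cells sum to 219, so (4,1) = 61.
From column 1, 280 − (81 + 83 + 61) gives (1,1) = 55.
Column 4 must total 280; the given cells sum to 201, so (1,4) = 79.
From main diagonal, 280 − (55 + 75 + 85) gives (3,3) = 65.
Using anti-diagonal: 79 + 67 + 61 + ? → (3,2) = 280 − 207 = 73.
Column 2 needs 280; the known cells sum to 211, so (1,2) = 69.
From column 3, 280 − (67 + 65 + 71) gives (1,3) = 77.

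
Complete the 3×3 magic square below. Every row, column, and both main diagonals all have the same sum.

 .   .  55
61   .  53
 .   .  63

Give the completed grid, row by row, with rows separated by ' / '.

Column 3 is already complete: 55 + 53 + 63 = 171, so that is the magic constant.
From row 2, 171 − (61 + 53) gives (2,2) = 57.
Main diagonal: 57 + 63 + ? = 171, so (1,1) = 51.
Using anti-diagonal: 55 + 57 + ? → (3,1) = 171 − 112 = 59.
The remaining cell in row 1 is (1,2) = 171 − 106 = 65.
Row 3: 59 + 63 + ? = 171, so (3,2) = 49.

51 65 55 / 61 57 53 / 59 49 63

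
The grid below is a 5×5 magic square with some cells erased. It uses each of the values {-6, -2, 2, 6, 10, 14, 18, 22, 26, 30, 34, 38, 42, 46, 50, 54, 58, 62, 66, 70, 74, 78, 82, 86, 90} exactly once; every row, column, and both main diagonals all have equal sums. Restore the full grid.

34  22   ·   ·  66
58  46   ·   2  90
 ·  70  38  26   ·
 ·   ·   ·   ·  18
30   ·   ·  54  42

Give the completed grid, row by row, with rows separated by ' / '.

The 25 entries sum to 1050, so each line sums to 1050/5 = 210.
Row 2 must total 210; the given cells sum to 196, so (2,3) = 14.
The remaining cell in column 5 is (3,5) = 210 − 216 = -6.
From main diagonal, 210 − (34 + 46 + 38 + 42) gives (4,4) = 50.
Using anti-diagonal: 66 + 2 + 38 + 30 + ? → (4,2) = 210 − 136 = 74.
Using row 3: 70 + 38 + 26 + (-6) + ? → (3,1) = 210 − 128 = 82.
Column 1 must total 210; the given cells sum to 204, so (4,1) = 6.
From column 2, 210 − (22 + 46 + 70 + 74) gives (5,2) = -2.
Using column 4: 2 + 26 + 50 + 54 + ? → (1,4) = 210 − 132 = 78.
The remaining cell in row 1 is (1,3) = 210 − 200 = 10.
Row 4 must total 210; the given cells sum to 148, so (4,3) = 62.
Row 5 needs 210; the known cells sum to 124, so (5,3) = 86.

34 22 10 78 66 / 58 46 14 2 90 / 82 70 38 26 -6 / 6 74 62 50 18 / 30 -2 86 54 42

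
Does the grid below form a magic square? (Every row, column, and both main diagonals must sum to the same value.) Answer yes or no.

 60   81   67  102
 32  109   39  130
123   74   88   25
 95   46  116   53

Yes

Row 1: 60 + 81 + 67 + 102 = 310.
Row 2: 32 + 109 + 39 + 130 = 310.
Row 3: 123 + 74 + 88 + 25 = 310.
Row 4: 95 + 46 + 116 + 53 = 310.
Column 1: 60 + 32 + 123 + 95 = 310.
Column 2: 81 + 109 + 74 + 46 = 310.
Column 3: 67 + 39 + 88 + 116 = 310.
Column 4: 102 + 130 + 25 + 53 = 310.
Main diagonal: 60 + 109 + 88 + 53 = 310.
Anti-diagonal: 102 + 39 + 74 + 95 = 310.
All lines sum to 310.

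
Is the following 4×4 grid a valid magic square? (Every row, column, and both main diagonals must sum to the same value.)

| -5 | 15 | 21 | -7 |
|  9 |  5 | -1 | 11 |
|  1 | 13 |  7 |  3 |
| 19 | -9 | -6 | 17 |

No — row 4 sums to 21 but row 2 sums to 24.

Row 1: -5 + 15 + 21 + (-7) = 24.
Row 2: 9 + 5 + (-1) + 11 = 24.
Row 3: 1 + 13 + 7 + 3 = 24.
Row 4: 19 + (-9) + (-6) + 17 = 21.
Column 1: -5 + 9 + 1 + 19 = 24.
Column 2: 15 + 5 + 13 + (-9) = 24.
Column 3: 21 + (-1) + 7 + (-6) = 21.
Column 4: -7 + 11 + 3 + 17 = 24.
Main diagonal: -5 + 5 + 7 + 17 = 24.
Anti-diagonal: -7 + (-1) + 13 + 19 = 24.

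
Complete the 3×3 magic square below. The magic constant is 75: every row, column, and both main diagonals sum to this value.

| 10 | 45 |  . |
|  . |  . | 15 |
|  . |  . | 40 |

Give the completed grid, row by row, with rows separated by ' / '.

10 45 20 / 35 25 15 / 30 5 40

Row 1: 10 + 45 + ? = 75, so (1,3) = 20.
Main diagonal needs 75; the known cells sum to 50, so (2,2) = 25.
Anti-diagonal must total 75; the given cells sum to 45, so (3,1) = 30.
Using row 2: 25 + 15 + ? → (2,1) = 75 − 40 = 35.
Row 3: 30 + 40 + ? = 75, so (3,2) = 5.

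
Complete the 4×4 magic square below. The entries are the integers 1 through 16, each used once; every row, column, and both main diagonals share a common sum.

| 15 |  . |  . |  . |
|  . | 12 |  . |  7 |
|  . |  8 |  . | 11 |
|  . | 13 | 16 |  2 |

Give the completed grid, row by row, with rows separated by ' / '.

The entries are 1 through 16, which sum to 136, so each line sums to 136/4 = 34.
Using row 4: 13 + 16 + 2 + ? → (4,1) = 34 − 31 = 3.
Column 2 must total 34; the given cells sum to 33, so (1,2) = 1.
The remaining cell in column 4 is (1,4) = 34 − 20 = 14.
Main diagonal needs 34; the known cells sum to 29, so (3,3) = 5.
From anti-diagonal, 34 − (14 + 8 + 3) gives (2,3) = 9.
Row 1: 15 + 1 + 14 + ? = 34, so (1,3) = 4.
The remaining cell in row 2 is (2,1) = 34 − 28 = 6.
Row 3 must total 34; the given cells sum to 24, so (3,1) = 10.

15 1 4 14 / 6 12 9 7 / 10 8 5 11 / 3 13 16 2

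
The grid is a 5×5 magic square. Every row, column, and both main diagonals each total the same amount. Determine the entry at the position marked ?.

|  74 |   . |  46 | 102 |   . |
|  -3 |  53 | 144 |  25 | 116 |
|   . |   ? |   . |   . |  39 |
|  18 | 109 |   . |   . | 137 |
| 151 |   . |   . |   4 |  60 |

Row 2 is complete and sums to 335; that is the magic constant.
The remaining cell in column 1 is (3,1) = 335 − 240 = 95.
Column 5 needs 335; the known cells sum to 352, so (1,5) = -17.
Using anti-diagonal: -17 + 25 + 109 + 151 + ? → (3,3) = 335 − 268 = 67.
The remaining cell in row 1 is (1,2) = 335 − 205 = 130.
Main diagonal needs 335; the known cells sum to 254, so (4,4) = 81.
The remaining cell in row 4 is (4,3) = 335 − 345 = -10.
The remaining cell in column 3 is (5,3) = 335 − 247 = 88.
From column 4, 335 − (102 + 25 + 81 + 4) gives (3,4) = 123.
Row 3: 95 + 67 + 123 + 39 + ? = 335, so (3,2) = 11.

11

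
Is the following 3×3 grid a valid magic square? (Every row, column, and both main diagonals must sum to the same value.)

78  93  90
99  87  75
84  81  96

Yes

Row 1: 78 + 93 + 90 = 261.
Row 2: 99 + 87 + 75 = 261.
Row 3: 84 + 81 + 96 = 261.
Column 1: 78 + 99 + 84 = 261.
Column 2: 93 + 87 + 81 = 261.
Column 3: 90 + 75 + 96 = 261.
Main diagonal: 78 + 87 + 96 = 261.
Anti-diagonal: 90 + 87 + 84 = 261.
All lines sum to 261.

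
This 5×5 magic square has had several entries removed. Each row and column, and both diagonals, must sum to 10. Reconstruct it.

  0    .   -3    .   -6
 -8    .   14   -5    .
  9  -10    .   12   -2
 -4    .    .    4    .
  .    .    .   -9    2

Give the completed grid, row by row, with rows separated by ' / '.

Row 3 must total 10; the given cells sum to 9, so (3,3) = 1.
The remaining cell in column 1 is (5,1) = 10 − (-3) = 13.
The remaining cell in column 4 is (1,4) = 10 − 2 = 8.
From main diagonal, 10 − (0 + 1 + 4 + 2) gives (2,2) = 3.
From anti-diagonal, 10 − (-6 + (-5) + 1 + 13) gives (4,2) = 7.
Row 1: 0 + (-3) + 8 + (-6) + ? = 10, so (1,2) = 11.
From row 2, 10 − (-8 + 3 + 14 + (-5)) gives (2,5) = 6.
The remaining cell in column 2 is (5,2) = 10 − 11 = -1.
Using column 5: -6 + 6 + (-2) + 2 + ? → (4,5) = 10 − 0 = 10.
Using row 4: -4 + 7 + 4 + 10 + ? → (4,3) = 10 − 17 = -7.
From row 5, 10 − (13 + (-1) + (-9) + 2) gives (5,3) = 5.

0 11 -3 8 -6 / -8 3 14 -5 6 / 9 -10 1 12 -2 / -4 7 -7 4 10 / 13 -1 5 -9 2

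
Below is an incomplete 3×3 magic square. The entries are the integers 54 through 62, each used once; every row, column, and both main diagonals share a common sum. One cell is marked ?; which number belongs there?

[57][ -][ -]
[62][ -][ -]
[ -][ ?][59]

60

The entries are 54 through 62, which sum to 522, so each line sums to 522/3 = 174.
Column 1: 57 + 62 + ? = 174, so (3,1) = 55.
From main diagonal, 174 − (57 + 59) gives (2,2) = 58.
Using anti-diagonal: 58 + 55 + ? → (1,3) = 174 − 113 = 61.
Row 1: 57 + 61 + ? = 174, so (1,2) = 56.
From row 2, 174 − (62 + 58) gives (2,3) = 54.
Row 3 must total 174; the given cells sum to 114, so (3,2) = 60.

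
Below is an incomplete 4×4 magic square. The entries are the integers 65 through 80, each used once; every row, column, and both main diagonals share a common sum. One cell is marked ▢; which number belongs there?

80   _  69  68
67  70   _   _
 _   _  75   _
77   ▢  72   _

The entries are 65 through 80, which sum to 1160, so each line sums to 1160/4 = 290.
Row 1 must total 290; the given cells sum to 217, so (1,2) = 73.
Column 1: 80 + 67 + 77 + ? = 290, so (3,1) = 66.
The remaining cell in column 3 is (2,3) = 290 − 216 = 74.
Main diagonal must total 290; the given cells sum to 225, so (4,4) = 65.
Anti-diagonal must total 290; the given cells sum to 219, so (3,2) = 71.
Row 2 needs 290; the known cells sum to 211, so (2,4) = 79.
Row 3 needs 290; the known cells sum to 212, so (3,4) = 78.
Row 4: 77 + 72 + 65 + ? = 290, so (4,2) = 76.

76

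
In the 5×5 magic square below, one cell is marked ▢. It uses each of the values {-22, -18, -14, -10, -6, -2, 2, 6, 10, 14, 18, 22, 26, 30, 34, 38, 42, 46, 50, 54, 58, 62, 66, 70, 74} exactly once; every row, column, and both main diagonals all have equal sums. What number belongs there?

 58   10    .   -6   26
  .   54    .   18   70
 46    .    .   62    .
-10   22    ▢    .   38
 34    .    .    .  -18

74

The 25 entries sum to 650, so each line sums to 650/5 = 130.
Using row 1: 58 + 10 + (-6) + 26 + ? → (1,3) = 130 − 88 = 42.
Column 1 needs 130; the known cells sum to 128, so (2,1) = 2.
Using column 5: 26 + 70 + 38 + (-18) + ? → (3,5) = 130 − 116 = 14.
From anti-diagonal, 130 − (26 + 18 + 22 + 34) gives (3,3) = 30.
Using row 2: 2 + 54 + 18 + 70 + ? → (2,3) = 130 − 144 = -14.
Row 3 needs 130; the known cells sum to 152, so (3,2) = -22.
Column 2: 10 + 54 + (-22) + 22 + ? = 130, so (5,2) = 66.
Main diagonal must total 130; the given cells sum to 124, so (4,4) = 6.
From row 4, 130 − (-10 + 22 + 6 + 38) gives (4,3) = 74.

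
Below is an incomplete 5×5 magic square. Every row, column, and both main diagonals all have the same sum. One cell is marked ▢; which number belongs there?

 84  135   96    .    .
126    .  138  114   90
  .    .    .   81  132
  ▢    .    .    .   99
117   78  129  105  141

150

Row 5 is complete and sums to 570; that is the magic constant.
Row 2 must total 570; the given cells sum to 468, so (2,2) = 102.
The remaining cell in column 5 is (1,5) = 570 − 462 = 108.
The remaining cell in row 1 is (1,4) = 570 − 423 = 147.
Using column 4: 147 + 114 + 81 + 105 + ? → (4,4) = 570 − 447 = 123.
Main diagonal: 84 + 102 + 123 + 141 + ? = 570, so (3,3) = 120.
Using anti-diagonal: 108 + 114 + 120 + 117 + ? → (4,2) = 570 − 459 = 111.
Column 2: 135 + 102 + 111 + 78 + ? = 570, so (3,2) = 144.
Column 3 needs 570; the known cells sum to 483, so (4,3) = 87.
Row 3 needs 570; the known cells sum to 477, so (3,1) = 93.
Row 4 needs 570; the known cells sum to 420, so (4,1) = 150.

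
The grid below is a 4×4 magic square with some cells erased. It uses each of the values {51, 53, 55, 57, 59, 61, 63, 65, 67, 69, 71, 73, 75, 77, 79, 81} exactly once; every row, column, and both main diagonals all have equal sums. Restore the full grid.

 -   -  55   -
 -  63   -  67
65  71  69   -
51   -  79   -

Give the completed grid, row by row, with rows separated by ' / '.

75 53 55 81 / 73 63 61 67 / 65 71 69 59 / 51 77 79 57

The 16 entries sum to 1056, so each line sums to 1056/4 = 264.
Row 3: 65 + 71 + 69 + ? = 264, so (3,4) = 59.
Column 3 must total 264; the given cells sum to 203, so (2,3) = 61.
Anti-diagonal: 61 + 71 + 51 + ? = 264, so (1,4) = 81.
The remaining cell in row 2 is (2,1) = 264 − 191 = 73.
Column 1 needs 264; the known cells sum to 189, so (1,1) = 75.
The remaining cell in column 4 is (4,4) = 264 − 207 = 57.
Using row 1: 75 + 55 + 81 + ? → (1,2) = 264 − 211 = 53.
Row 4 must total 264; the given cells sum to 187, so (4,2) = 77.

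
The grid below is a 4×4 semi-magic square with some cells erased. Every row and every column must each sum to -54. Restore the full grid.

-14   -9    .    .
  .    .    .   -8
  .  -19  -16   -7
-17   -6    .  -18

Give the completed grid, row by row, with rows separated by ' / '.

-14 -9 -10 -21 / -11 -20 -15 -8 / -12 -19 -16 -7 / -17 -6 -13 -18

From row 3, -54 − (-19 + (-16) + (-7)) gives (3,1) = -12.
Row 4: -17 + (-6) + (-18) + ? = -54, so (4,3) = -13.
The remaining cell in column 1 is (2,1) = -54 − (-43) = -11.
Column 2 needs -54; the known cells sum to -34, so (2,2) = -20.
Using column 4: -8 + (-7) + (-18) + ? → (1,4) = -54 − (-33) = -21.
Row 1: -14 + (-9) + (-21) + ? = -54, so (1,3) = -10.
Using row 2: -11 + (-20) + (-8) + ? → (2,3) = -54 − (-39) = -15.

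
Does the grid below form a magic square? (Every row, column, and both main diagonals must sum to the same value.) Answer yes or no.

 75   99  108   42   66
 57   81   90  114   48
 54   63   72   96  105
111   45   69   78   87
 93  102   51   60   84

Row 1: 75 + 99 + 108 + 42 + 66 = 390.
Row 2: 57 + 81 + 90 + 114 + 48 = 390.
Row 3: 54 + 63 + 72 + 96 + 105 = 390.
Row 4: 111 + 45 + 69 + 78 + 87 = 390.
Row 5: 93 + 102 + 51 + 60 + 84 = 390.
Column 1: 75 + 57 + 54 + 111 + 93 = 390.
Column 2: 99 + 81 + 63 + 45 + 102 = 390.
Column 3: 108 + 90 + 72 + 69 + 51 = 390.
Column 4: 42 + 114 + 96 + 78 + 60 = 390.
Column 5: 66 + 48 + 105 + 87 + 84 = 390.
Main diagonal: 75 + 81 + 72 + 78 + 84 = 390.
Anti-diagonal: 66 + 114 + 72 + 45 + 93 = 390.
All lines sum to 390.

Yes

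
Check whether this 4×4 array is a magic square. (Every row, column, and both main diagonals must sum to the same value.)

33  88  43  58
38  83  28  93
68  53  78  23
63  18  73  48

Row 1: 33 + 88 + 43 + 58 = 222.
Row 2: 38 + 83 + 28 + 93 = 242.
Row 3: 68 + 53 + 78 + 23 = 222.
Row 4: 63 + 18 + 73 + 48 = 202.
Column 1: 33 + 38 + 68 + 63 = 202.
Column 2: 88 + 83 + 53 + 18 = 242.
Column 3: 43 + 28 + 78 + 73 = 222.
Column 4: 58 + 93 + 23 + 48 = 222.
Main diagonal: 33 + 83 + 78 + 48 = 242.
Anti-diagonal: 58 + 28 + 53 + 63 = 202.

No — main diagonal sums to 242 but row 4 sums to 202.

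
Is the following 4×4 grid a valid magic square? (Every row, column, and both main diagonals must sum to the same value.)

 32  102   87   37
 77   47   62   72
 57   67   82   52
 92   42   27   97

Yes

Row 1: 32 + 102 + 87 + 37 = 258.
Row 2: 77 + 47 + 62 + 72 = 258.
Row 3: 57 + 67 + 82 + 52 = 258.
Row 4: 92 + 42 + 27 + 97 = 258.
Column 1: 32 + 77 + 57 + 92 = 258.
Column 2: 102 + 47 + 67 + 42 = 258.
Column 3: 87 + 62 + 82 + 27 = 258.
Column 4: 37 + 72 + 52 + 97 = 258.
Main diagonal: 32 + 47 + 82 + 97 = 258.
Anti-diagonal: 37 + 62 + 67 + 92 = 258.
All lines sum to 258.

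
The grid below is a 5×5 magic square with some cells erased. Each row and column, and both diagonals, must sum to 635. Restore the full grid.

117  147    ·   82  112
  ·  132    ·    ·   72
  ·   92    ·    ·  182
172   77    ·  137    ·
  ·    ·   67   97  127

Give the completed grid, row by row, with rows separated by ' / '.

The remaining cell in row 1 is (1,3) = 635 − 458 = 177.
Using column 2: 147 + 132 + 92 + 77 + ? → (5,2) = 635 − 448 = 187.
Column 5: 112 + 72 + 182 + 127 + ? = 635, so (4,5) = 142.
Using main diagonal: 117 + 132 + 137 + 127 + ? → (3,3) = 635 − 513 = 122.
Row 4 must total 635; the given cells sum to 528, so (4,3) = 107.
Row 5 needs 635; the known cells sum to 478, so (5,1) = 157.
Column 3 needs 635; the known cells sum to 473, so (2,3) = 162.
The remaining cell in anti-diagonal is (2,4) = 635 − 468 = 167.
The remaining cell in row 2 is (2,1) = 635 − 533 = 102.
Column 1: 117 + 102 + 172 + 157 + ? = 635, so (3,1) = 87.
The remaining cell in column 4 is (3,4) = 635 − 483 = 152.

117 147 177 82 112 / 102 132 162 167 72 / 87 92 122 152 182 / 172 77 107 137 142 / 157 187 67 97 127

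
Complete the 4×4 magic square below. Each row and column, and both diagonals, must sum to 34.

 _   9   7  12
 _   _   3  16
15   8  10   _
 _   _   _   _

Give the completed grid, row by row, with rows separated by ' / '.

Row 1: 9 + 7 + 12 + ? = 34, so (1,1) = 6.
Using row 3: 15 + 8 + 10 + ? → (3,4) = 34 − 33 = 1.
Column 3 must total 34; the given cells sum to 20, so (4,3) = 14.
The remaining cell in column 4 is (4,4) = 34 − 29 = 5.
Main diagonal: 6 + 10 + 5 + ? = 34, so (2,2) = 13.
Anti-diagonal needs 34; the known cells sum to 23, so (4,1) = 11.
Row 2 must total 34; the given cells sum to 32, so (2,1) = 2.
Using row 4: 11 + 14 + 5 + ? → (4,2) = 34 − 30 = 4.

6 9 7 12 / 2 13 3 16 / 15 8 10 1 / 11 4 14 5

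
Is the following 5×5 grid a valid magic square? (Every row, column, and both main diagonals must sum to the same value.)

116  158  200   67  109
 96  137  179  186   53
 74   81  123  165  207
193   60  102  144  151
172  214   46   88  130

Row 1: 116 + 158 + 200 + 67 + 109 = 650.
Row 2: 96 + 137 + 179 + 186 + 53 = 651.
Row 3: 74 + 81 + 123 + 165 + 207 = 650.
Row 4: 193 + 60 + 102 + 144 + 151 = 650.
Row 5: 172 + 214 + 46 + 88 + 130 = 650.
Column 1: 116 + 96 + 74 + 193 + 172 = 651.
Column 2: 158 + 137 + 81 + 60 + 214 = 650.
Column 3: 200 + 179 + 123 + 102 + 46 = 650.
Column 4: 67 + 186 + 165 + 144 + 88 = 650.
Column 5: 109 + 53 + 207 + 151 + 130 = 650.
Main diagonal: 116 + 137 + 123 + 144 + 130 = 650.
Anti-diagonal: 109 + 186 + 123 + 60 + 172 = 650.

No — column 1 sums to 651 but row 5 sums to 650.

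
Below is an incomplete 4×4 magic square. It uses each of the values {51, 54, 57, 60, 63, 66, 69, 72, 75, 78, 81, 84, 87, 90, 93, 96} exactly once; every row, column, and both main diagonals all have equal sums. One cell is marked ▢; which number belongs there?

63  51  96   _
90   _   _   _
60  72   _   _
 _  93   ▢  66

The 16 entries sum to 1176, so each line sums to 1176/4 = 294.
Row 1 needs 294; the known cells sum to 210, so (1,4) = 84.
From column 1, 294 − (63 + 90 + 60) gives (4,1) = 81.
Using column 2: 51 + 72 + 93 + ? → (2,2) = 294 − 216 = 78.
Using main diagonal: 63 + 78 + 66 + ? → (3,3) = 294 − 207 = 87.
The remaining cell in anti-diagonal is (2,3) = 294 − 237 = 57.
Using row 2: 90 + 78 + 57 + ? → (2,4) = 294 − 225 = 69.
Row 3 needs 294; the known cells sum to 219, so (3,4) = 75.
The remaining cell in row 4 is (4,3) = 294 − 240 = 54.

54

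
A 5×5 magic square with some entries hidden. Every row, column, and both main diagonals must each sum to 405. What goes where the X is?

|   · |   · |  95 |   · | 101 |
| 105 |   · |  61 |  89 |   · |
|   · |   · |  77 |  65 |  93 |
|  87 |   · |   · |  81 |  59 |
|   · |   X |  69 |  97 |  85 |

91

The remaining cell in column 3 is (4,3) = 405 − 302 = 103.
The remaining cell in column 4 is (1,4) = 405 − 332 = 73.
Using column 5: 101 + 93 + 59 + 85 + ? → (2,5) = 405 − 338 = 67.
The remaining cell in row 2 is (2,2) = 405 − 322 = 83.
Using row 4: 87 + 103 + 81 + 59 + ? → (4,2) = 405 − 330 = 75.
Main diagonal needs 405; the known cells sum to 326, so (1,1) = 79.
Anti-diagonal must total 405; the given cells sum to 342, so (5,1) = 63.
Row 1: 79 + 95 + 73 + 101 + ? = 405, so (1,2) = 57.
From row 5, 405 − (63 + 69 + 97 + 85) gives (5,2) = 91.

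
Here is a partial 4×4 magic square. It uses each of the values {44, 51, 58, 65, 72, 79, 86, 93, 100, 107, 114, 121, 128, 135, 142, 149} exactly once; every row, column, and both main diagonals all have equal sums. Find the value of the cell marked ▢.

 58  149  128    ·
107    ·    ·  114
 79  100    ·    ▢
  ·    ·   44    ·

The 16 entries sum to 1544, so each line sums to 1544/4 = 386.
Row 1 must total 386; the given cells sum to 335, so (1,4) = 51.
Column 1 needs 386; the known cells sum to 244, so (4,1) = 142.
Anti-diagonal needs 386; the known cells sum to 293, so (2,3) = 93.
Using row 2: 107 + 93 + 114 + ? → (2,2) = 386 − 314 = 72.
Column 2 needs 386; the known cells sum to 321, so (4,2) = 65.
Column 3: 128 + 93 + 44 + ? = 386, so (3,3) = 121.
The remaining cell in main diagonal is (4,4) = 386 − 251 = 135.
From row 3, 386 − (79 + 100 + 121) gives (3,4) = 86.

86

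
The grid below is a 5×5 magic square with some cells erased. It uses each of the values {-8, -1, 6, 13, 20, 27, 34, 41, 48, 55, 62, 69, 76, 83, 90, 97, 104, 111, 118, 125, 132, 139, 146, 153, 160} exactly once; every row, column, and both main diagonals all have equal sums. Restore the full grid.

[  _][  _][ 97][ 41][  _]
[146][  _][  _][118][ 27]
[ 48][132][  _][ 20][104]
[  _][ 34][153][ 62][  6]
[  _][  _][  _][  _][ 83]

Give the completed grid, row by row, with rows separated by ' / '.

The 25 entries sum to 1900, so each line sums to 1900/5 = 380.
Using row 3: 48 + 132 + 20 + 104 + ? → (3,3) = 380 − 304 = 76.
Row 4 needs 380; the known cells sum to 255, so (4,1) = 125.
Column 4 needs 380; the known cells sum to 241, so (5,4) = 139.
Using column 5: 27 + 104 + 6 + 83 + ? → (1,5) = 380 − 220 = 160.
Anti-diagonal: 160 + 118 + 76 + 34 + ? = 380, so (5,1) = -8.
Using column 1: 146 + 48 + 125 + (-8) + ? → (1,1) = 380 − 311 = 69.
Main diagonal: 69 + 76 + 62 + 83 + ? = 380, so (2,2) = 90.
Row 1: 69 + 97 + 41 + 160 + ? = 380, so (1,2) = 13.
The remaining cell in row 2 is (2,3) = 380 − 381 = -1.
The remaining cell in column 2 is (5,2) = 380 − 269 = 111.
The remaining cell in column 3 is (5,3) = 380 − 325 = 55.

69 13 97 41 160 / 146 90 -1 118 27 / 48 132 76 20 104 / 125 34 153 62 6 / -8 111 55 139 83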